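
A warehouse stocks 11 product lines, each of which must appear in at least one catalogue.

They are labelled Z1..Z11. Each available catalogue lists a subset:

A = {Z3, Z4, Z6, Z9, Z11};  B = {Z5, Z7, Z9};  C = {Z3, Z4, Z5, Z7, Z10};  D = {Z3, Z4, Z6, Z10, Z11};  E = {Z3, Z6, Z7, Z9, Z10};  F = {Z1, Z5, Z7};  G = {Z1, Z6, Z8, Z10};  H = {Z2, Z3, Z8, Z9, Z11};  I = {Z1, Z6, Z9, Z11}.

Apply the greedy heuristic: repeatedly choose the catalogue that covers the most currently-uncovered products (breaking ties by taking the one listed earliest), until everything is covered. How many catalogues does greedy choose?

4

Greedy: pick A (covers 5 new) → pick C (covers 3 new) → pick G (covers 2 new) → pick H (covers 1 new). Total picks: 4.
(The true minimum cover uses only 3 catalogues, so greedy is not optimal here.)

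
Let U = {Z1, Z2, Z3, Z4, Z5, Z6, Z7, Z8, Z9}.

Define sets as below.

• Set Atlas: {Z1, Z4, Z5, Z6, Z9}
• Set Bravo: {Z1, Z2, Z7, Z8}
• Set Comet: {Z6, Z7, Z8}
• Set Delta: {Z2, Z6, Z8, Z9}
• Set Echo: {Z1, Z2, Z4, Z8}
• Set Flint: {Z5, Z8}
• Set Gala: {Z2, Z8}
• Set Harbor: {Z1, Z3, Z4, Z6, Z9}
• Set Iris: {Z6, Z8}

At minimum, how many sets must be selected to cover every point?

3

Bravo and Flint and Harbor together: Bravo ∪ Flint ∪ Harbor = {Z1, Z2, Z3, Z4, Z5, Z6, Z7, Z8, Z9} — every point is covered.
Only Harbor contains Z3, so Harbor is forced; the remaining 4 points need at least 2 more sets (each remaining set adds at most 3) — so at least 3 sets are needed, and 3 is optimal.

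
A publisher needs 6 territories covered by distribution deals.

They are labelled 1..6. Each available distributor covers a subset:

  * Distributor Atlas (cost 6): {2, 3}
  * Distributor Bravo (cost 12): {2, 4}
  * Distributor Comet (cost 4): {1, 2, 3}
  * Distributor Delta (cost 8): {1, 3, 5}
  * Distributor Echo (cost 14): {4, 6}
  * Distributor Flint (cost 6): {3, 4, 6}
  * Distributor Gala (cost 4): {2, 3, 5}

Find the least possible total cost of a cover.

14

Comet, Flint, Gala together cover every territory (Comet ∪ Flint ∪ Gala = {1, 2, 3, 4, 5, 6}); total cost 4 + 6 + 4 = 14.
No covering selection has total cost below 14.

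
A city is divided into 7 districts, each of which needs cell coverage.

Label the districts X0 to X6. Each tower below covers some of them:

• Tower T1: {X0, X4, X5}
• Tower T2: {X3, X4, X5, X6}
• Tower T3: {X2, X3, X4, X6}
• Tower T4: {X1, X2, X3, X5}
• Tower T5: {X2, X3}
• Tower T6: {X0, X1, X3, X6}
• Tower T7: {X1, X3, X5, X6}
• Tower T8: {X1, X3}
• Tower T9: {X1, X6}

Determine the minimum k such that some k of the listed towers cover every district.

T2 and T4 and T6 together: T2 ∪ T4 ∪ T6 = {X0, X1, X2, X3, X4, X5, X6} — every district is covered.
No 2 of the 9 towers cover everything (all 36 combinations miss at least one district), so 3 is optimal.

3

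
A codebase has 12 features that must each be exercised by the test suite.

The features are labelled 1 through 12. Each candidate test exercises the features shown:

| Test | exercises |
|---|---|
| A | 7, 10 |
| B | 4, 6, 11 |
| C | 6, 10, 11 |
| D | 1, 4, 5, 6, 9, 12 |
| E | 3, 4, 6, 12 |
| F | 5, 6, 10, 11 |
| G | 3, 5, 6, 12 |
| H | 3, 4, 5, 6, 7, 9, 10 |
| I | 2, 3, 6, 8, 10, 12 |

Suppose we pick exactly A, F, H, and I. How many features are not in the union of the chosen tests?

1

Union of A, F, H, I = {2, 3, 4, 5, 6, 7, 8, 9, 10, 11, 12}.
Not covered: 1 — 1 feature.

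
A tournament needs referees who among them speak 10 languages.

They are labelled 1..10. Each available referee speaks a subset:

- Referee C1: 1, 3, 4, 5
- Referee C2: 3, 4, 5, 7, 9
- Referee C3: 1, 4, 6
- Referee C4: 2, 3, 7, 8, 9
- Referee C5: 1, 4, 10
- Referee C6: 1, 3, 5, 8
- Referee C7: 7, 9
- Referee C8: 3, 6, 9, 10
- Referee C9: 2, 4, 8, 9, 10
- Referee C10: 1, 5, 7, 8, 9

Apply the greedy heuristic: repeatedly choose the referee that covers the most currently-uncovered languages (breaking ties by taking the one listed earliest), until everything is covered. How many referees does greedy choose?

Greedy: pick C2 (covers 5 new) → pick C9 (covers 3 new) → pick C3 (covers 2 new). Total picks: 3.

3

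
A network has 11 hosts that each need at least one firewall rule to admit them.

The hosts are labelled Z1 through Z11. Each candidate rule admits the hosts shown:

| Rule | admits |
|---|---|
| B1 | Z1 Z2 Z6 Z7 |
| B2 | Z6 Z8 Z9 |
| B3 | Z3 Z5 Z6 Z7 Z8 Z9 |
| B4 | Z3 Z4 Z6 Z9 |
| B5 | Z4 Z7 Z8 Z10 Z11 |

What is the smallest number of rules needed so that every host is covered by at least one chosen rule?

3

Take {B1, B3, B5}. Their union is {Z1, Z2, Z3, Z4, Z5, Z6, Z7, Z8, Z9, Z10, Z11}, which is all 11 hosts.
Only B1 contains Z1, so B1 is forced; the remaining 7 hosts need at least 2 more rules (each remaining rule adds at most 4) — so at least 3 rules are needed, and 3 is optimal.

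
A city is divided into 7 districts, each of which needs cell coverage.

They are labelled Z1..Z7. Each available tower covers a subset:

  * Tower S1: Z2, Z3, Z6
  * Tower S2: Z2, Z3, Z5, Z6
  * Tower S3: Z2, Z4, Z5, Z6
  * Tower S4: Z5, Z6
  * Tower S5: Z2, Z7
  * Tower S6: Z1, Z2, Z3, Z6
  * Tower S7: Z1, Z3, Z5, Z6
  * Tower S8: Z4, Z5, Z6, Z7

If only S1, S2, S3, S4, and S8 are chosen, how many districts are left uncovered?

Union of S1, S2, S3, S4, S8 = {Z2, Z3, Z4, Z5, Z6, Z7}.
Not covered: Z1 — 1 district.

1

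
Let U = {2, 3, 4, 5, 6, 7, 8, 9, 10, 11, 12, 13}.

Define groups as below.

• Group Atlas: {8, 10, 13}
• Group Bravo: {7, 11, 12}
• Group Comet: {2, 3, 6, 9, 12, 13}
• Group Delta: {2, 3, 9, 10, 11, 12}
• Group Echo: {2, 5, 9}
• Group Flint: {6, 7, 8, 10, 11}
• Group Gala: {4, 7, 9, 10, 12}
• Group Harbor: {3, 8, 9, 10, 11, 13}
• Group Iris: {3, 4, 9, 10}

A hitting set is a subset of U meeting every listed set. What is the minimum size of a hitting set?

3

The 3 elements {9, 10, 12} hit every group.
The groups Atlas, Bravo, Echo are pairwise disjoint, so any hitting set needs a separate element for each — at least 3. Hence 3 is optimal.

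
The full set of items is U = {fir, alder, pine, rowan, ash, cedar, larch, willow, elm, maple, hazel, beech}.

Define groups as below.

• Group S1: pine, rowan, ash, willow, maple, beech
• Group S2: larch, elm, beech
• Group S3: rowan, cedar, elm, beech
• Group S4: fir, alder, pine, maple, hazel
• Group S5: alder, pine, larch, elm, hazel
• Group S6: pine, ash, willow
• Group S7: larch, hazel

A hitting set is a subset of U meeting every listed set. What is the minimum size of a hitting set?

3

Take H = {pine, hazel, beech}. Each listed group contains at least one of these, so H is a hitting set of size 3.
The groups S3, S6, S7 are pairwise disjoint, so any hitting set needs a separate item for each — at least 3. Hence 3 is optimal.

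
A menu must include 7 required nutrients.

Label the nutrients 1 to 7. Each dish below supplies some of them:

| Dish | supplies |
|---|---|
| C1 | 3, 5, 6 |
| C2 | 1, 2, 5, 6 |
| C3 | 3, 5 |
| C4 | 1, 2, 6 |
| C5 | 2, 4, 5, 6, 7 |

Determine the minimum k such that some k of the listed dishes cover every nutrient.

3

C2 and C3 and C5 together: C2 ∪ C3 ∪ C5 = {1, 2, 3, 4, 5, 6, 7} — every nutrient is covered.
Only C5 contains 4, so C5 is forced; the remaining 2 nutrients need at least 2 more dishes (each remaining dish adds at most 1) — so at least 3 dishes are needed, and 3 is optimal.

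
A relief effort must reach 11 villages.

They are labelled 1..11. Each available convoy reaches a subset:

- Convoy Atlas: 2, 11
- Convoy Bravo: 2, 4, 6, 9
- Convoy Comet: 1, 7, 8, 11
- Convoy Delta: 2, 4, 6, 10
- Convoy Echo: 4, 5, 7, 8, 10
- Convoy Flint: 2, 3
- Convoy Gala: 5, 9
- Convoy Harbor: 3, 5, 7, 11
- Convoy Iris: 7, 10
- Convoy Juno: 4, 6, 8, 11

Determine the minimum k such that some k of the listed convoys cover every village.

4

Take {Comet, Delta, Flint, Gala}. Their union is {1, 2, 3, 4, 5, 6, 7, 8, 9, 10, 11}, which is all 11 villages.
No 3 of the 10 convoys cover everything (all 120 combinations miss at least one village), so 4 is optimal.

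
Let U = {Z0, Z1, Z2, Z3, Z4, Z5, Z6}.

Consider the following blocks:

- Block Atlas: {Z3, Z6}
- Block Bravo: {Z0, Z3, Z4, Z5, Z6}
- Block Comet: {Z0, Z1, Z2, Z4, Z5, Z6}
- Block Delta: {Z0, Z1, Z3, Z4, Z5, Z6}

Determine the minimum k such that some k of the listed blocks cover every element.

Comet and Delta cover everything between them: the union {Z0, Z1, Z2, Z3, Z4, Z5, Z6} is all of U.
No single block has all 7 elements (the largest, Comet, has 6), so 2 is optimal.

2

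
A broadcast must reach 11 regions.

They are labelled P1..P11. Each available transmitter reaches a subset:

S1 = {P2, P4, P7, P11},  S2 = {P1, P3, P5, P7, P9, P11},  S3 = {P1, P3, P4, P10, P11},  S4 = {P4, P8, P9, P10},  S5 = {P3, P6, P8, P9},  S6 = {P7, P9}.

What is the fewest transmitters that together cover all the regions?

Take {S1, S2, S3, S5}. Their union is {P1, P2, P3, P4, P5, P6, P7, P8, P9, P10, P11}, which is all 11 regions.
No 3 of the 6 transmitters cover everything (all 20 combinations miss at least one region), so 4 is optimal.

4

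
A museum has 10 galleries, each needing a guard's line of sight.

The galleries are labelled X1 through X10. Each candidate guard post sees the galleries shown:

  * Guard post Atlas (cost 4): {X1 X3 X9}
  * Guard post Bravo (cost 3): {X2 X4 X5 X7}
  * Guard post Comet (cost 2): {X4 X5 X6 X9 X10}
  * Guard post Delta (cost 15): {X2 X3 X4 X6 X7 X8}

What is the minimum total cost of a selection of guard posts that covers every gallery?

21

Atlas, Comet, Delta together cover every gallery (Atlas ∪ Comet ∪ Delta = {X1, X2, X3, X4, X5, X6, X7, X8, X9, X10}); total cost 4 + 2 + 15 = 21.
The greedy pick Comet, Bravo, Atlas, Delta costs 24; no covering selection beats 21.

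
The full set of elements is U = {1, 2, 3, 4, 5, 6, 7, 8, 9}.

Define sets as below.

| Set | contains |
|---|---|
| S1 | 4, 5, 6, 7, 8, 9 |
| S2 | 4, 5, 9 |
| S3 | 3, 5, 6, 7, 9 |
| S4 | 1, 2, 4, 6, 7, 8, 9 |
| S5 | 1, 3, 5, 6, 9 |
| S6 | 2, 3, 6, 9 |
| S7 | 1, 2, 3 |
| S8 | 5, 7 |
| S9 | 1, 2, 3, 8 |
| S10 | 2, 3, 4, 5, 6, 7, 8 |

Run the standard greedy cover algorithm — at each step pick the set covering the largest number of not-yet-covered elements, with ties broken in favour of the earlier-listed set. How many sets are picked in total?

2

Greedy: pick S4 (covers 7 new) → pick S3 (covers 2 new). Total picks: 2.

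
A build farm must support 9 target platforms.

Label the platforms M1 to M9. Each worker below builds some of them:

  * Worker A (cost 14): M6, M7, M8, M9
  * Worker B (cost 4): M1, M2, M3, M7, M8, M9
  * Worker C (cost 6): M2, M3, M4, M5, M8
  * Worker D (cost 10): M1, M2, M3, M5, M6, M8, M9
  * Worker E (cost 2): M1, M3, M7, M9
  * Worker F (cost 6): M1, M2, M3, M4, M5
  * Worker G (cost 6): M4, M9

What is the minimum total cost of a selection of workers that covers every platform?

D, E, G together cover every platform (D ∪ E ∪ G = {M1, M2, M3, M4, M5, M6, M7, M8, M9}); total cost 10 + 2 + 6 = 18.
No covering selection has total cost below 18.

18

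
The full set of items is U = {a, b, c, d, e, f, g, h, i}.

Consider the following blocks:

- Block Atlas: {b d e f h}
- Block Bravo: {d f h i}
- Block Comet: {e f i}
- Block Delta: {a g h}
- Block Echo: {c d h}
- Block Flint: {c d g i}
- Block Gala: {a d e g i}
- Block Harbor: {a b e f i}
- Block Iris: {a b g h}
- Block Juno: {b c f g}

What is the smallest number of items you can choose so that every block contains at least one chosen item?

3

The 3 items {e, g, h} hit every block.
No choice of 2 items meets every block, so 3 is the minimum.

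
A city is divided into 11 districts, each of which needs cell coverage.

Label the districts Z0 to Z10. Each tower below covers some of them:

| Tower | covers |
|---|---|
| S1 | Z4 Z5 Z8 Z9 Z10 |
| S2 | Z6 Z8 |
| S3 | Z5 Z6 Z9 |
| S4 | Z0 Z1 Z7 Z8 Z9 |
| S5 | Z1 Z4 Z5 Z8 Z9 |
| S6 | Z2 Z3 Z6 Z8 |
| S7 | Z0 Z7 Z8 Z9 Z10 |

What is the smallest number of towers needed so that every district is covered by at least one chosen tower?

3

S1 and S4 and S6 together: S1 ∪ S4 ∪ S6 = {Z0, Z1, Z2, Z3, Z4, Z5, Z6, Z7, Z8, Z9, Z10} — every district is covered.
Each tower has at most 5 districts, and 2·5 = 10 < 11 — so at least 3 towers are needed, and 3 is optimal.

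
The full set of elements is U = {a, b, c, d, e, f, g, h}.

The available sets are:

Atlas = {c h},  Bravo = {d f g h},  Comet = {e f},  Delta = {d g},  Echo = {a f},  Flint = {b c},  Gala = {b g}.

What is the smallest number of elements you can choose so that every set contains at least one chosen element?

Take T = {c, f, g}. Each listed set contains at least one of these, so T is a hitting set of size 3.
The sets Delta, Echo, Flint are pairwise disjoint, so any hitting set needs a separate element for each — at least 3. Hence 3 is optimal.

3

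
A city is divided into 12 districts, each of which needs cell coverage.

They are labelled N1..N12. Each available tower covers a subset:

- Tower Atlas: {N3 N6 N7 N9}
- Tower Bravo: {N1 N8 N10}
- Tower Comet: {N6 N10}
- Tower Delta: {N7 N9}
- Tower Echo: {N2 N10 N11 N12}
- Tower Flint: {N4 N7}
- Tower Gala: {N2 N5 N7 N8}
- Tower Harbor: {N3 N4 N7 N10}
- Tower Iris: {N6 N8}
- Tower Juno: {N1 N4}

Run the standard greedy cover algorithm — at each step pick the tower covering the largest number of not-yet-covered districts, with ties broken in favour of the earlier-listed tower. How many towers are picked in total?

5

Greedy: pick Atlas (covers 4 new) → pick Echo (covers 4 new) → pick Bravo (covers 2 new) → pick Flint (covers 1 new) → pick Gala (covers 1 new). Total picks: 5.
(The true minimum cover uses only 4 towers, so greedy is not optimal here.)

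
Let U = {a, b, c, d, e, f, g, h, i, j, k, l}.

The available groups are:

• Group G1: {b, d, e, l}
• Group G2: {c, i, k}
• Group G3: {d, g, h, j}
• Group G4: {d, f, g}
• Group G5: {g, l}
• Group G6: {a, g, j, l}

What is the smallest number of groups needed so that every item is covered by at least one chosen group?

G1, G2, G3, G4, and G6 cover everything between them: the union {a, b, c, d, e, f, g, h, i, j, k, l} is all of U.
No 4 of the 6 groups cover everything (all 15 combinations miss at least one item), so 5 is optimal.

5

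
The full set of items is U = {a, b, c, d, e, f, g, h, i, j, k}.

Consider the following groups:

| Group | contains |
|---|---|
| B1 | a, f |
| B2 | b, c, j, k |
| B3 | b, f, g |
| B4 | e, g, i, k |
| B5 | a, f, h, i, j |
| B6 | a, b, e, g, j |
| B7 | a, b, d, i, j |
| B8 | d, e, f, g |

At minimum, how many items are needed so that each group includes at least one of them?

Take T = {b, e, f}. Each listed group contains at least one of these, so T is a hitting set of size 3.
No choice of 2 items meets every group, so 3 is the minimum.

3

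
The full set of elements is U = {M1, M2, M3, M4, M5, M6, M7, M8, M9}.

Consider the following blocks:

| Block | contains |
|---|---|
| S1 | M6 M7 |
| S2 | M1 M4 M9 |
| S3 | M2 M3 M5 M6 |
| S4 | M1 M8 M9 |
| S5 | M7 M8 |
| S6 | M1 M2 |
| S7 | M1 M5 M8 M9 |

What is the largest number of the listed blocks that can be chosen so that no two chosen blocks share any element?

S2, S3, S5 are pairwise disjoint (S2={M1,M4,M9}; S3={M2,M3,M5,M6}; S5={M7,M8}).
Every remaining block overlaps one of these, and no 4 of the listed blocks are pairwise disjoint, so 3 is the maximum.

3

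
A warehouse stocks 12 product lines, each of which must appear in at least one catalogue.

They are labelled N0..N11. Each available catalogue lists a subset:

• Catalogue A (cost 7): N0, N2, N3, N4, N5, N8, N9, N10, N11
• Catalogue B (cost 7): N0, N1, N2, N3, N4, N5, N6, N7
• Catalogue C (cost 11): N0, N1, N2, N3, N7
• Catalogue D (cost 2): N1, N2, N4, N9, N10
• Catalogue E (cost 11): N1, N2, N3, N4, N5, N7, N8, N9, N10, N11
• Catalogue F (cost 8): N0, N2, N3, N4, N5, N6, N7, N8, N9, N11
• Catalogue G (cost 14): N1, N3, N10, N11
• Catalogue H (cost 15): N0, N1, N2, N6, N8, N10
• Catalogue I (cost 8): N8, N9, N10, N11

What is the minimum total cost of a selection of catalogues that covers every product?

D, F together cover every product (D ∪ F = {N0, N1, N2, N3, N4, N5, N6, N7, N8, N9, N10, N11}); total cost 2 + 8 = 10.
No covering selection has total cost below 10.

10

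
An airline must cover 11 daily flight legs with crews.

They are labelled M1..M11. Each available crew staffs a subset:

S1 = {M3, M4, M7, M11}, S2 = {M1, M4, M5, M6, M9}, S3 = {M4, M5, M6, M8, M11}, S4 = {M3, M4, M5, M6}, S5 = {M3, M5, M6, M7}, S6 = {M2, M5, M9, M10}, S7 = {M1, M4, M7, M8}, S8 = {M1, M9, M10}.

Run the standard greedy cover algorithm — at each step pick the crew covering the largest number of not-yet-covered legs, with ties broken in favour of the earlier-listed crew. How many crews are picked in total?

Greedy: pick S2 (covers 5 new) → pick S1 (covers 3 new) → pick S6 (covers 2 new) → pick S3 (covers 1 new). Total picks: 4.

4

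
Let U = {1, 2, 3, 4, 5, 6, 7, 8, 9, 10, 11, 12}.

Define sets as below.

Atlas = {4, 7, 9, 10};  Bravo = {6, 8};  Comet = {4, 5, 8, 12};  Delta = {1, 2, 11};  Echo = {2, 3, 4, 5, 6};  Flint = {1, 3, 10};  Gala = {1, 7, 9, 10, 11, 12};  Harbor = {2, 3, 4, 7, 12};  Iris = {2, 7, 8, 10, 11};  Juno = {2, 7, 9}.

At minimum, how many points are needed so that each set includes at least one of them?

3

Take H = {2, 8, 10}. Each listed set contains at least one of these, so H is a hitting set of size 3.
The sets Atlas, Bravo, Delta are pairwise disjoint, so any hitting set needs a separate point for each — at least 3. Hence 3 is optimal.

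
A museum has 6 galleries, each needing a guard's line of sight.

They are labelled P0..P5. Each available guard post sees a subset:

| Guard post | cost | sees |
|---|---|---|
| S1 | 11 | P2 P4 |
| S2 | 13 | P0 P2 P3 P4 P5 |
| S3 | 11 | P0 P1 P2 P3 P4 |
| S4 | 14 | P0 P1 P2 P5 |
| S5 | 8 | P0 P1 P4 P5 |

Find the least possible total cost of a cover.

19

S3, S5 together cover every gallery (S3 ∪ S5 = {P0, P1, P2, P3, P4, P5}); total cost 11 + 8 = 19.
No covering selection has total cost below 19.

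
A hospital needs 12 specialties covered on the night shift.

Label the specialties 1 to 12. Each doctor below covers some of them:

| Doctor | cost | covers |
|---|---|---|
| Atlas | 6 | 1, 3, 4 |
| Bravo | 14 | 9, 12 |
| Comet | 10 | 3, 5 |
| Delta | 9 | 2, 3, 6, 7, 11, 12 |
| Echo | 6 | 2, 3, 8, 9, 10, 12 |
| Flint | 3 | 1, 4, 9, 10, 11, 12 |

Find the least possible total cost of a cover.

Comet, Delta, Echo, Flint together cover every specialty (Comet ∪ Delta ∪ Echo ∪ Flint = {1, 2, 3, 4, 5, 6, 7, 8, 9, 10, 11, 12}); total cost 10 + 9 + 6 + 3 = 28.
No covering selection has total cost below 28.

28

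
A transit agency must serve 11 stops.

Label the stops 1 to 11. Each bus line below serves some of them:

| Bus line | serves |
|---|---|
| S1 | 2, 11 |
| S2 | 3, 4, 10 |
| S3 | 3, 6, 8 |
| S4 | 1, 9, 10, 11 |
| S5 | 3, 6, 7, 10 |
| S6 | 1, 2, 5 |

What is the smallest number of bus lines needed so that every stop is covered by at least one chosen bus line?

5

S2 and S3 and S4 and S5 and S6 together: S2 ∪ S3 ∪ S4 ∪ S5 ∪ S6 = {1, 2, 3, 4, 5, 6, 7, 8, 9, 10, 11} — every stop is covered.
No 4 of the 6 bus lines cover everything (all 15 combinations miss at least one stop), so 5 is optimal.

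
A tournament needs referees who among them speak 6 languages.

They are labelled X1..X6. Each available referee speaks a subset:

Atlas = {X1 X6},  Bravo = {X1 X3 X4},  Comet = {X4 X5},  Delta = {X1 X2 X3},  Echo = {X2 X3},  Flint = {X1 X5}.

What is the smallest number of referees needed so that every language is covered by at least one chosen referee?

3

Atlas and Comet and Delta together: Atlas ∪ Comet ∪ Delta = {X1, X2, X3, X4, X5, X6} — every language is covered.
Only Atlas contains X6, so Atlas is forced; the remaining 4 languages need at least 2 more referees (each remaining referee adds at most 2) — so at least 3 referees are needed, and 3 is optimal.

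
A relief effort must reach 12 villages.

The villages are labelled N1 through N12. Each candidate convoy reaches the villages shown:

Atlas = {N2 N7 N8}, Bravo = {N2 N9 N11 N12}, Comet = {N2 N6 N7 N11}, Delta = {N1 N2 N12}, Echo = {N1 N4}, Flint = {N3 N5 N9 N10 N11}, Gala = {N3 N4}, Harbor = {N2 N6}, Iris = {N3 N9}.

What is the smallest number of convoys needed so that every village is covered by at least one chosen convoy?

Atlas and Delta and Echo and Flint and Harbor together: Atlas ∪ Delta ∪ Echo ∪ Flint ∪ Harbor = {N1, N2, N3, N4, N5, N6, N7, N8, N9, N10, N11, N12} — every village is covered.
No 4 of the 9 convoys cover everything (all 126 combinations miss at least one village), so 5 is optimal.

5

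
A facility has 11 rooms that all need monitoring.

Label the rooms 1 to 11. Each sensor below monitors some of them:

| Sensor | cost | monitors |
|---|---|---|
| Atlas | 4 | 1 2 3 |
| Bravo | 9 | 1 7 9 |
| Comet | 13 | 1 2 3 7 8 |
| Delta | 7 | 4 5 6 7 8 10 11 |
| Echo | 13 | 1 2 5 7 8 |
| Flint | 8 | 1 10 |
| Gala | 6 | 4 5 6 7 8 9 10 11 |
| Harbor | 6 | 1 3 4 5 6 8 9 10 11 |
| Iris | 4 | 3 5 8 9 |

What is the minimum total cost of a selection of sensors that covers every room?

10

Atlas, Gala together cover every room (Atlas ∪ Gala = {1, 2, 3, 4, 5, 6, 7, 8, 9, 10, 11}); total cost 4 + 6 = 10.
The greedy pick Harbor, Atlas, Gala costs 16; no covering selection beats 10.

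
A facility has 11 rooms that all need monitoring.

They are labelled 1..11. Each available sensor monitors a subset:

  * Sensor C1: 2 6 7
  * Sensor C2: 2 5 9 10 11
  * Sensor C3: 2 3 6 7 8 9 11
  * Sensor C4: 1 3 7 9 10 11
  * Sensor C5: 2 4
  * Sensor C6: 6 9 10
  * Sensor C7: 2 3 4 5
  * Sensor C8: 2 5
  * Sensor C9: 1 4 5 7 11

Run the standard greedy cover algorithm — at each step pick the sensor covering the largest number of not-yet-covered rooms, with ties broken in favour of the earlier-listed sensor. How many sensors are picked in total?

3

Greedy: pick C3 (covers 7 new) → pick C9 (covers 3 new) → pick C2 (covers 1 new). Total picks: 3.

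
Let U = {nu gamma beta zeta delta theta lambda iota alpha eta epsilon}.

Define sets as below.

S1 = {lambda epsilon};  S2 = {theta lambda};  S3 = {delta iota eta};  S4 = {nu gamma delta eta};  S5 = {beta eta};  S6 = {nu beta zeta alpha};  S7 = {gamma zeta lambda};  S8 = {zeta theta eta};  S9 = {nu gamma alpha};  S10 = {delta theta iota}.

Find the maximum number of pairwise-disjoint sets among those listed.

S1, S5, S9, S10 are pairwise disjoint (S1={lambda,epsilon}; S5={beta,eta}; S9={nu,gamma,alpha}; S10={delta,theta,iota}).
Every remaining set overlaps one of these, and no 5 of the listed sets are pairwise disjoint, so 4 is the maximum.

4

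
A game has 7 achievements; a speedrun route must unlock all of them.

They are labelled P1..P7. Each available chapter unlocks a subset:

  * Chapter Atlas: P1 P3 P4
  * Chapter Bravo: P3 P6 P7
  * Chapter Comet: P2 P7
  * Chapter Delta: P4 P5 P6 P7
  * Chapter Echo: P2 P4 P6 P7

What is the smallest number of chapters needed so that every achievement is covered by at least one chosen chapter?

3

Take {Atlas, Delta, Echo}. Their union is {P1, P2, P3, P4, P5, P6, P7}, which is all 7 achievements.
Only Atlas contains P1, so Atlas is forced; the remaining 4 achievements need at least 2 more chapters (each remaining chapter adds at most 3) — so at least 3 chapters are needed, and 3 is optimal.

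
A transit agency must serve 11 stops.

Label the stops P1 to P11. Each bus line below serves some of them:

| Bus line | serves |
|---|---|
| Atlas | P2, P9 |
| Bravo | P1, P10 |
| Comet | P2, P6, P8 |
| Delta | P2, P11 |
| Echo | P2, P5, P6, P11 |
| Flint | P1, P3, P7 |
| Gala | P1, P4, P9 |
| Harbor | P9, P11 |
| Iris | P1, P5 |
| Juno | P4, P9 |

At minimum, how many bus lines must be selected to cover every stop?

Take {Bravo, Comet, Echo, Flint, Juno}. Their union is {P1, P2, P3, P4, P5, P6, P7, P8, P9, P10, P11}, which is all 11 stops.
No 4 of the 10 bus lines cover everything (all 210 combinations miss at least one stop), so 5 is optimal.

5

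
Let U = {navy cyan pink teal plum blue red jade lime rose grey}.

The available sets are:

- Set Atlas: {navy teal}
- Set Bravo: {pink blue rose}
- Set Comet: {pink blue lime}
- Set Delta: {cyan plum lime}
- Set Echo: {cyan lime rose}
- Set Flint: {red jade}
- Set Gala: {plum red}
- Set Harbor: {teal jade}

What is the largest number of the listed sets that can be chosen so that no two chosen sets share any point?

4

Atlas, Bravo, Delta, Flint are pairwise disjoint (Atlas={navy,teal}; Bravo={pink,blue,rose}; Delta={cyan,plum,lime}; Flint={red,jade}).
Every remaining set overlaps one of these, and no 5 of the listed sets are pairwise disjoint, so 4 is the maximum.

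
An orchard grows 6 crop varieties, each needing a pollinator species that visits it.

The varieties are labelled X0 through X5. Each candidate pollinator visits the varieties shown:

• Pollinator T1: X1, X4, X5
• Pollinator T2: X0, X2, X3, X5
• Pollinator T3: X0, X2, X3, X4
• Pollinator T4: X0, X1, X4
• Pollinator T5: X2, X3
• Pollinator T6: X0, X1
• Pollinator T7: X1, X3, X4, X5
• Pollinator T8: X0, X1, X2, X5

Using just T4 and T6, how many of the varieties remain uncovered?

3

Union of T4, T6 = {X0, X1, X4}.
Not covered: X2, X3, X5 — 3 varieties.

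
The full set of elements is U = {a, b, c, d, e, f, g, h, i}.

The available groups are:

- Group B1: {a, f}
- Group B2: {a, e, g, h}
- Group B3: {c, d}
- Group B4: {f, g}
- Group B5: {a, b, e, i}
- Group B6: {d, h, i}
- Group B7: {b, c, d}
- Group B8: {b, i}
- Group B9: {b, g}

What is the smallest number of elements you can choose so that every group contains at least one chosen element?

Take T = {a, b, d, g}. Each listed group contains at least one of these, so T is a hitting set of size 4.
No choice of 3 elements meets every group, so 4 is the minimum.

4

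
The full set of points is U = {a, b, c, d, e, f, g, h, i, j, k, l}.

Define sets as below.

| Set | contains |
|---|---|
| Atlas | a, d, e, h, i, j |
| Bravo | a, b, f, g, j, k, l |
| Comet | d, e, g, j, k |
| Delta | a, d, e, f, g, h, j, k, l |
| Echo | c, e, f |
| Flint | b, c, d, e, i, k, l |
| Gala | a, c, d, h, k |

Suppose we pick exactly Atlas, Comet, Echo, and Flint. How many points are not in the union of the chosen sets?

0

Union of Atlas, Comet, Echo, Flint = {a, b, c, d, e, f, g, h, i, j, k, l} — that's every point, so 0 are uncovered.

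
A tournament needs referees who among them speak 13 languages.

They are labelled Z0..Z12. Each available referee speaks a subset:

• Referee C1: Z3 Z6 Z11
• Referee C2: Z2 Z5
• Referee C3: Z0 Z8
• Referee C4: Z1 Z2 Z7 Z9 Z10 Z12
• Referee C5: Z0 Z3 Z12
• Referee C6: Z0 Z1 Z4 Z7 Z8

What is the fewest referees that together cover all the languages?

4

Take {C1, C2, C4, C6}. Their union is {Z0, Z1, Z2, Z3, Z4, Z5, Z6, Z7, Z8, Z9, Z10, Z11, Z12}, which is all 13 languages.
Only C2 contains Z5, so C2 is forced; the remaining 11 languages need at least 3 more referees (each remaining referee adds at most 5) — so at least 4 referees are needed, and 4 is optimal.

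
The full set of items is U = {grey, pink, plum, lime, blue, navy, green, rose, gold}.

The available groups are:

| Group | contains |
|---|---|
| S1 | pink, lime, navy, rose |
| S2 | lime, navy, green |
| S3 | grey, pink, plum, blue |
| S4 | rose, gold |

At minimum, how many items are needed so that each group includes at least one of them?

Take H = {pink, lime, rose}. Each listed group contains at least one of these, so H is a hitting set of size 3.
The groups S2, S3, S4 are pairwise disjoint, so any hitting set needs a separate item for each — at least 3. Hence 3 is optimal.

3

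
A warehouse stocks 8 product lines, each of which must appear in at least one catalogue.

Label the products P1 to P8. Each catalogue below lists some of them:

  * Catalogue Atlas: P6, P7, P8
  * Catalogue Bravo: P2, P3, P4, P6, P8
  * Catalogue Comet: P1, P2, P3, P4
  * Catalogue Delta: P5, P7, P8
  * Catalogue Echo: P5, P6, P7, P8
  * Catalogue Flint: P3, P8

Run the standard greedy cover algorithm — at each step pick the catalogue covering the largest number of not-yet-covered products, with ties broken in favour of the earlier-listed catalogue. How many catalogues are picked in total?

3

Greedy: pick Bravo (covers 5 new) → pick Delta (covers 2 new) → pick Comet (covers 1 new). Total picks: 3.
(The true minimum cover uses only 2 catalogues, so greedy is not optimal here.)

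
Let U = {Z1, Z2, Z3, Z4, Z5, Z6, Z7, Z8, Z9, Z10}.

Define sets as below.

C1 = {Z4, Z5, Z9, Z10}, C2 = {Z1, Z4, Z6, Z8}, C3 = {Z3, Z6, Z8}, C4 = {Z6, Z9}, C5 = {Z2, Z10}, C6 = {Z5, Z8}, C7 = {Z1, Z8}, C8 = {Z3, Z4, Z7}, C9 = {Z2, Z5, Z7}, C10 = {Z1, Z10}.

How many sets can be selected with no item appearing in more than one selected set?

C4, C6, C8, C10 are pairwise disjoint (C4={Z6,Z9}; C6={Z5,Z8}; C8={Z3,Z4,Z7}; C10={Z1,Z10}).
Every remaining set overlaps one of these, and no 5 of the listed sets are pairwise disjoint, so 4 is the maximum.

4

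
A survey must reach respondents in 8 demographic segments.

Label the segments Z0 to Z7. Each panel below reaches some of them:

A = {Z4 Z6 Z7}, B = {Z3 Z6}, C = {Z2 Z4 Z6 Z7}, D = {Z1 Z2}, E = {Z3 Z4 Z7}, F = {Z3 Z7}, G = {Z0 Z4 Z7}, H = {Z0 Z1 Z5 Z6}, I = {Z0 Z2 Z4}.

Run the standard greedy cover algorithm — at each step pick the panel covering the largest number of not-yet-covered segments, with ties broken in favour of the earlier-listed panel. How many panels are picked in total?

3

Greedy: pick C (covers 4 new) → pick H (covers 3 new) → pick B (covers 1 new). Total picks: 3.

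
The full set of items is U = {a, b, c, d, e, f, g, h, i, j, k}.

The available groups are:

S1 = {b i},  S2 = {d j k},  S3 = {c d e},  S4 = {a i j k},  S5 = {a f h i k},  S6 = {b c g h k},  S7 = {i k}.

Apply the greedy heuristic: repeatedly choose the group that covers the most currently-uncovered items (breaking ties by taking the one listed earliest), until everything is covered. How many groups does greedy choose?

4

Greedy: pick S5 (covers 5 new) → pick S3 (covers 3 new) → pick S6 (covers 2 new) → pick S2 (covers 1 new). Total picks: 4.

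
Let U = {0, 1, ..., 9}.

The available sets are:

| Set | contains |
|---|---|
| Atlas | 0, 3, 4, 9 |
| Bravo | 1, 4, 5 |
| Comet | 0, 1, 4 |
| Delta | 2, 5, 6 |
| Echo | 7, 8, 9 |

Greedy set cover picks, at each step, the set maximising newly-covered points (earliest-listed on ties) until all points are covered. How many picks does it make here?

Greedy: pick Atlas (covers 4 new) → pick Delta (covers 3 new) → pick Echo (covers 2 new) → pick Bravo (covers 1 new). Total picks: 4.

4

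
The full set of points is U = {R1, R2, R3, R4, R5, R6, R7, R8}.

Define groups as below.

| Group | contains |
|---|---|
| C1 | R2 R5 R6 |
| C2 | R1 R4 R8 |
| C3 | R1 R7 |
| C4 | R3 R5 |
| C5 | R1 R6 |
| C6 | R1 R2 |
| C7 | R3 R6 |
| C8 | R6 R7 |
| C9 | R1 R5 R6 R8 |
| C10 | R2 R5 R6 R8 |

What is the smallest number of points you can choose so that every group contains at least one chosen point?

The 3 points {R1, R5, R6} hit every group.
The groups C2, C4, C8 are pairwise disjoint, so any hitting set needs a separate point for each — at least 3. Hence 3 is optimal.

3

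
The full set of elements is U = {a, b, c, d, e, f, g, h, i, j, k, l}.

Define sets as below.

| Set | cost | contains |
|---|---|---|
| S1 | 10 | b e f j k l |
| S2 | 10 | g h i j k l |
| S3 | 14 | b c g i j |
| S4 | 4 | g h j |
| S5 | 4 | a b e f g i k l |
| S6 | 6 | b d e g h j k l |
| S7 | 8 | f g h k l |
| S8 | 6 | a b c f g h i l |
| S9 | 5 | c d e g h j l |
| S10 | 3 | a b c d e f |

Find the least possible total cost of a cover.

S5, S9 together cover every element (S5 ∪ S9 = {a, b, c, d, e, f, g, h, i, j, k, l}); total cost 4 + 5 = 9.
No covering selection has total cost below 9.

9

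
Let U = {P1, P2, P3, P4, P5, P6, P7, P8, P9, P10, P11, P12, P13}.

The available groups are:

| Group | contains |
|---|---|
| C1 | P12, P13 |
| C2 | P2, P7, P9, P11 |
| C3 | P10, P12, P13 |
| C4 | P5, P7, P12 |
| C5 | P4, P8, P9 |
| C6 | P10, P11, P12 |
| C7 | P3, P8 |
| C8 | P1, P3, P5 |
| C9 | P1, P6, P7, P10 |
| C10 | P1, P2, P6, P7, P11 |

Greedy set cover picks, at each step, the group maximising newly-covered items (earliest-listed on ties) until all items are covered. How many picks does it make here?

Greedy: pick C10 (covers 5 new) → pick C3 (covers 3 new) → pick C5 (covers 3 new) → pick C8 (covers 2 new). Total picks: 4.

4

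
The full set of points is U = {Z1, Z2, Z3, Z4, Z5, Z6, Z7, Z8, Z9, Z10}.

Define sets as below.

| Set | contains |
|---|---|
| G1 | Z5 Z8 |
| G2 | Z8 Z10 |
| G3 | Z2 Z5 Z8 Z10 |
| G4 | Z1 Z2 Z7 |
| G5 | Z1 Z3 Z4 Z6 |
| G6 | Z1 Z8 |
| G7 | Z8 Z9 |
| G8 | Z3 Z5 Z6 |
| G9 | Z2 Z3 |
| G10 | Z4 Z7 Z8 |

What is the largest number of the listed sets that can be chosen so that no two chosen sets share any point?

G4, G7, G8 are pairwise disjoint (G4={Z1,Z2,Z7}; G7={Z8,Z9}; G8={Z3,Z5,Z6}).
Every remaining set overlaps one of these, and no 4 of the listed sets are pairwise disjoint, so 3 is the maximum.

3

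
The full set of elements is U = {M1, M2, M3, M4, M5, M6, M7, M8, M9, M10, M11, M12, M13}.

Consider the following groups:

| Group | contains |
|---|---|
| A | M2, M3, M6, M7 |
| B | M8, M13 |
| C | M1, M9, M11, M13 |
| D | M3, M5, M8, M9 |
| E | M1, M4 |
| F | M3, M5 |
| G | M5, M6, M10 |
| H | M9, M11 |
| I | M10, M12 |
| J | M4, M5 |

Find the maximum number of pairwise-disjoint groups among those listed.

A, B, H, I, J are pairwise disjoint (A={M2,M3,M6,M7}; B={M8,M13}; H={M9,M11}; I={M10,M12}; J={M4,M5}).
Every remaining group overlaps one of these, and no 6 of the listed groups are pairwise disjoint, so 5 is the maximum.

5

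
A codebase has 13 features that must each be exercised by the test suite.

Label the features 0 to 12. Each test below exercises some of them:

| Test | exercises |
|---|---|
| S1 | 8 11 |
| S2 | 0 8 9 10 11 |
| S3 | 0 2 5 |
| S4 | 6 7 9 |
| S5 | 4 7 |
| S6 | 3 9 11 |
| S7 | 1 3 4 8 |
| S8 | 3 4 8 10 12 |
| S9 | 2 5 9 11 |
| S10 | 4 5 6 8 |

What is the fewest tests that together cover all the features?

5

S2 and S3 and S4 and S7 and S8 together: S2 ∪ S3 ∪ S4 ∪ S7 ∪ S8 = {0, 1, 2, 3, 4, 5, 6, 7, 8, 9, 10, 11, 12} — every feature is covered.
No 4 of the 10 tests cover everything (all 210 combinations miss at least one feature), so 5 is optimal.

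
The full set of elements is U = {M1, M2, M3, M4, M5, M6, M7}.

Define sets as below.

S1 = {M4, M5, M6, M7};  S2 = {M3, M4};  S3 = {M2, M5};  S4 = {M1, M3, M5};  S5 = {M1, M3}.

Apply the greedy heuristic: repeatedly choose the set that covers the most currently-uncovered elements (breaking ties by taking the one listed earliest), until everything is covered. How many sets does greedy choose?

Greedy: pick S1 (covers 4 new) → pick S4 (covers 2 new) → pick S3 (covers 1 new). Total picks: 3.

3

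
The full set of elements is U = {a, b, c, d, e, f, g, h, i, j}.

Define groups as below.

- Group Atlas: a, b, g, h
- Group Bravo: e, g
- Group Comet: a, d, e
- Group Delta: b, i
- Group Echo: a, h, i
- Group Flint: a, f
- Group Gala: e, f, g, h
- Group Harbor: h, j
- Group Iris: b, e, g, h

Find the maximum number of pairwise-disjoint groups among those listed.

4

Bravo, Delta, Flint, Harbor are pairwise disjoint (Bravo={e,g}; Delta={b,i}; Flint={a,f}; Harbor={h,j}).
Every remaining group overlaps one of these, and no 5 of the listed groups are pairwise disjoint, so 4 is the maximum.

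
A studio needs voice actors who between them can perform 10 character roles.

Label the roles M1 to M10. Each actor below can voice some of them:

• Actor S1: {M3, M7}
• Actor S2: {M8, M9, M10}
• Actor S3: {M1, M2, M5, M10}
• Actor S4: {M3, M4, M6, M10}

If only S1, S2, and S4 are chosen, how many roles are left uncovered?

Union of S1, S2, S4 = {M3, M4, M6, M7, M8, M9, M10}.
Not covered: M1, M2, M5 — 3 roles.

3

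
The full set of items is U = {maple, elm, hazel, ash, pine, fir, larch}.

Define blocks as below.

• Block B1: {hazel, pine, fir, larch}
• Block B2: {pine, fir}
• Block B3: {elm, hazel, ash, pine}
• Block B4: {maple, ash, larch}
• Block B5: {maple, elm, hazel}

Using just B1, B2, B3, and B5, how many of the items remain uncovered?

Union of B1, B2, B3, B5 = {maple, elm, hazel, ash, pine, fir, larch} — that's every item, so 0 are uncovered.

0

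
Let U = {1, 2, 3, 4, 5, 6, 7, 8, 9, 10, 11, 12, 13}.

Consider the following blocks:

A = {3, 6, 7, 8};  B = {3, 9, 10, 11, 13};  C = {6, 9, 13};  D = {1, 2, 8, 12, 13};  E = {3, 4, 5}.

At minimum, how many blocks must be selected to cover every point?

4

A, B, D, and E cover everything between them: the union {1, 2, 3, 4, 5, 6, 7, 8, 9, 10, 11, 12, 13} is all of U.
Only A contains 7, so A is forced; the remaining 9 points need at least 3 more blocks (each remaining block adds at most 4) — so at least 4 blocks are needed, and 4 is optimal.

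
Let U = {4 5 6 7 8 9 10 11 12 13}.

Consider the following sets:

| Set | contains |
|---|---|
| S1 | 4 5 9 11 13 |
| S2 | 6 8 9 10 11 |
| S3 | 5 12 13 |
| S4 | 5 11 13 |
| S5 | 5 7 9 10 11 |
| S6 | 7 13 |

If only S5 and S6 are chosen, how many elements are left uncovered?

Union of S5, S6 = {5, 7, 9, 10, 11, 13}.
Not covered: 4, 6, 8, 12 — 4 elements.

4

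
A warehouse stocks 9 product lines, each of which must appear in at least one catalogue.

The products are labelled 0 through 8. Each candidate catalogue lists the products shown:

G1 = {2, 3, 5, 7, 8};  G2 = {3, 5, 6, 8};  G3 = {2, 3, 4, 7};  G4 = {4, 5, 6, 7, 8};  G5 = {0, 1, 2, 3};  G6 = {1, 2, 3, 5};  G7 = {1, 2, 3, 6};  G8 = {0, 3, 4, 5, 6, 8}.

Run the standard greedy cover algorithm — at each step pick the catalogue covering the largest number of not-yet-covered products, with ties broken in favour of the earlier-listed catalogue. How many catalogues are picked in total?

3

Greedy: pick G8 (covers 6 new) → pick G1 (covers 2 new) → pick G5 (covers 1 new). Total picks: 3.
(The true minimum cover uses only 2 catalogues, so greedy is not optimal here.)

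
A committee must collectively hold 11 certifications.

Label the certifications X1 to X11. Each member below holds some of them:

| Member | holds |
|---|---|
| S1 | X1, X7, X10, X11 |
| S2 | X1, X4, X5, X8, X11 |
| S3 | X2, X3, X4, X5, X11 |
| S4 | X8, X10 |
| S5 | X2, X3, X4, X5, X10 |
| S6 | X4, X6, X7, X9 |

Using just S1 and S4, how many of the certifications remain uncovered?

Union of S1, S4 = {X1, X7, X8, X10, X11}.
Not covered: X2, X3, X4, X5, X6, X9 — 6 certifications.

6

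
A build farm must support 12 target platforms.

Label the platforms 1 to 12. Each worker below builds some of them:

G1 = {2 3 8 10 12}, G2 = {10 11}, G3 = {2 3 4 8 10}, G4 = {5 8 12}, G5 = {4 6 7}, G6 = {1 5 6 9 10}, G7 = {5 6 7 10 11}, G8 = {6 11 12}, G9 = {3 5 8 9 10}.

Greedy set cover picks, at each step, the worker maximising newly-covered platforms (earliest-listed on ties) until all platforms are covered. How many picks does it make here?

Greedy: pick G1 (covers 5 new) → pick G6 (covers 4 new) → pick G5 (covers 2 new) → pick G2 (covers 1 new). Total picks: 4.

4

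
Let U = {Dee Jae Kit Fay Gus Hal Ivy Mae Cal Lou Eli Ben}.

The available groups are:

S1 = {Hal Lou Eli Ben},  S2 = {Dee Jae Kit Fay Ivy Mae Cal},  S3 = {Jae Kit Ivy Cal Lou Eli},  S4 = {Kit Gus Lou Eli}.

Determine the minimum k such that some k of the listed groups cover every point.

S1, S2, and S4 cover everything between them: the union {Dee, Jae, Kit, Fay, Gus, Hal, Ivy, Mae, Cal, Lou, Eli, Ben} is all of U.
Only S2 contains Dee, so S2 is forced; the remaining 5 points need at least 2 more groups (each remaining group adds at most 4) — so at least 3 groups are needed, and 3 is optimal.

3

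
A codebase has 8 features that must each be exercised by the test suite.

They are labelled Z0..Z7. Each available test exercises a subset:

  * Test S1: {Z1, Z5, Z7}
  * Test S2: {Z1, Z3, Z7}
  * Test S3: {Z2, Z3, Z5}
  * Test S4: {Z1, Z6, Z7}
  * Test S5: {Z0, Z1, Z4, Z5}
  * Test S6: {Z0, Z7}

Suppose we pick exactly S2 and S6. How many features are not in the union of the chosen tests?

Union of S2, S6 = {Z0, Z1, Z3, Z7}.
Not covered: Z2, Z4, Z5, Z6 — 4 features.

4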